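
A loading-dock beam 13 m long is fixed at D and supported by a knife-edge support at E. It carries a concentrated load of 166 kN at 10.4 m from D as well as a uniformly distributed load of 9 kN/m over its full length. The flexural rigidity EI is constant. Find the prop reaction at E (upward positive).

Release the roller at E. Primary structure: cantilever fixed at D.
Deflection at E on the released cantilever, summing each load's contribution:
  point load 166 at a = 10.4: Pa²(3L − a)/(6EI) = 85583/EI
  UDL 9: wL⁴/(8EI) = 32131/EI
  δ_0 = 117715/EI
Tip deflection under a unit load at E: L³/(3EI) = 732.3/EI.
Compatibility at E: δ_0 − R_E·δ_{EE} = 0, so R_E = 117715/732.3 = 160.7 kN.

R_E = 160.7 kN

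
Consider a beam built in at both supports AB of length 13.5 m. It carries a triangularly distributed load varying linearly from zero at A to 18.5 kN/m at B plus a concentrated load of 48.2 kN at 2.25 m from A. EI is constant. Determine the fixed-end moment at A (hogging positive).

M_A = 187.7 kN·m

Take the two fixed-end moments M_A, M_B as redundants; the released structure is the simple span AB.
Simple-span end rotations at A and B under the given loads:
  at A: triangular load, peak 18.5: 7w₀L³/(360EI) = 885.1/EI
  at B: triangular load, peak 18.5: w₀L³/(45EI) = 1011/EI
  at A: point load 48.2 at a = 2.25: Pab(L + b)/(6LEI) = 372.8/EI
  at B: point load 48.2 at a = 2.25: Pab(L + a)/(6LEI) = 237.2/EI
  θ_A0 = 1258/EI,  θ_B0 = 1249/EI
Flexibility coefficients: a unit moment at one end gives L/(3EI) there and L/(6EI) at the far end, so f₁₁ = f₂₂ = 4.5/EI and f₁₂ = f₂₁ = 2.25/EI.
Compatibility — zero rotation at each built-in end:
  4.5 M_A + 2.25 M_B = 1258
  2.25 M_A + 4.5 M_B = 1249
Solving the pair gives M_A = 187.7 kN·m and M_B = 183.6 kN·m (hogging).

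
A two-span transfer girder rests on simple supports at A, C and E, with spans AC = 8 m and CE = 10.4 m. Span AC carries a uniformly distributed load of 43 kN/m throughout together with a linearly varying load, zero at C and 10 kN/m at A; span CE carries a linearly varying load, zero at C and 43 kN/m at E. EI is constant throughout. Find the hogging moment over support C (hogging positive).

M_C = 319.1 kN·m

Release continuity at C by inserting a hinge; the redundant is the internal moment M_C. The primary structure is two simply-supported spans AC and CE.
Discontinuity in slope at C on the released structure — sum the simple-span end rotations:
  span AC: UDL 43: wL³/(24EI) = 917.3/EI
  span AC: triangular load, peak 10: 7w₀L³/(360EI) = 99.56/EI
  span CE: triangular load, peak 43: 7w₀L³/(360EI) = 940.5/EI
  relative rotation θ_0 = (1017 + 940.5)/EI = 1957/EI
A unit hogging moment at C produces rotation L₁/(3EI) + L₂/(3EI) = 6.133/EI.
Compatibility: M_C·(L₁+L₂)/(3EI) = θ_0, giving M_C = 319.1 kN·m (hogging).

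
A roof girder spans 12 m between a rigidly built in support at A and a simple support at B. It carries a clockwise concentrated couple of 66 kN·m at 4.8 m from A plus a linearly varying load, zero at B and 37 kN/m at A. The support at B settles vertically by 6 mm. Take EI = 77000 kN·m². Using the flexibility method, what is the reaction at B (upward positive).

Take the reaction at B as the redundant and release it; the primary structure is a cantilever fixed at A.
Primary-structure tip deflection at B by superposition:
  clockwise couple 66 at a = 4.8: M₀a(2L − a)/(2EI) = 3041/EI
  triangular load, peak 37 at the fixed end: w₀L⁴/(30EI) = 25574/EI
  δ_0 = 28616/EI
Flexibility coefficient — unit upward force at B: δ_{BB} = L³/(3EI) = 576/EI.
With EI = 77000 kN·m²: δ_0 = 0.37163 m and δ_{BB} = 0.007481 m/kN.
Compatibility — the beam at B must follow the support down by 0.006 m: δ_0 − R_B·δ_{BB} = 0.006, so R_B = (0.37163 − 0.006)/0.007481 = 48.88 kN.

R_B = 48.88 kN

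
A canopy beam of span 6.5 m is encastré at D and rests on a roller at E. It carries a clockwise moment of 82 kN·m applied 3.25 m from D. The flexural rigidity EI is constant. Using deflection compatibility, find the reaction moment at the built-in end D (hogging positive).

Take the reaction at E as the redundant and release it; the primary structure is a cantilever fixed at D.
Primary-structure tip deflection at E by superposition:
  clockwise couple 82 at a = 3.25: M₀a(2L − a)/(2EI) = 1299/EI
Tip deflection under a unit load at E: L³/(3EI) = 91.54/EI.
Compatibility at E: δ_0 − R_E·δ_{EE} = 0, so R_E = 1299/91.54 = 14.19 kN.
Moment equilibrium about D: M_D = Σ(load moments about D) − R_E·L = 82 − 14.19×6.5 = -10.25 kN·m.

M_D = -10.25 kN·m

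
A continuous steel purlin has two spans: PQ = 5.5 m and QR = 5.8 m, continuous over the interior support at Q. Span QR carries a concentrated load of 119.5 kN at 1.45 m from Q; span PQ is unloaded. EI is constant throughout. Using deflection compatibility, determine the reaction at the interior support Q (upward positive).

R_Q = 110.3 kN

Release continuity at Q by inserting a hinge; the redundant is the internal moment M_Q. The primary structure is two simply-supported spans PQ and QR.
End slopes at the hinge Q, treating each span as simply supported:
  span QR: point load 119.5 at a = 1.45: Pab(L + b)/(6LEI) = 219.8/EI
  relative rotation θ_0 = (0 + 219.8)/EI = 219.8/EI
A unit hogging moment at Q produces rotation L₁/(3EI) + L₂/(3EI) = 3.767/EI.
Compatibility: M_Q·(L₁+L₂)/(3EI) = θ_0, giving M_Q = 58.37 kN·m (hogging).
Span PQ, ΣM about P with M_Q applied at Q: R_Q^{PQ}·5.5 = 0 + 58.37, so R_Q^{PQ} = 10.61 kN and R_P = 0 − 10.61 = -10.61 kN.
Span QR, ΣM about R: R_Q^{QR}·5.8 = 519.8 + 58.37, so R_Q^{QR} = 99.69 kN and R_R = 119.5 − 99.69 = 19.81 kN.
R_Q = 10.61 + 99.69 = 110.3 kN.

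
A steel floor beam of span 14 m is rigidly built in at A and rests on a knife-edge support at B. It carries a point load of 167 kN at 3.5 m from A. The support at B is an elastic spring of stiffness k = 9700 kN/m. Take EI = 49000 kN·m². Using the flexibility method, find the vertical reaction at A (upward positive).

R_A = 152.7 kN

Release the roller at B. Primary structure: cantilever fixed at A.
Deflection at B on the released cantilever, summing each load's contribution:
  point load 167 at a = 3.5: Pa²(3L − a)/(6EI) = 13127/EI
Flexibility coefficient — unit upward force at B: δ_{BB} = L³/(3EI) = 914.7/EI.
With EI = 49000 kN·m²: δ_0 = 0.2679 m and δ_{BB} = 0.018667 m/kN.
Compatibility — the spring shortens by R_B/k under the reaction it provides: δ_0 − R_B·δ_{BB} = R_B/k. With 1/k = 0.000103 m/kN, R_B = δ_0 / (δ_{BB} + 1/k) = 0.2679 / (0.018667 + 0.000103) = 14.27 kN.
Vertical equilibrium: R_A = ΣP − R_B = 167 − 14.27 = 152.7 kN.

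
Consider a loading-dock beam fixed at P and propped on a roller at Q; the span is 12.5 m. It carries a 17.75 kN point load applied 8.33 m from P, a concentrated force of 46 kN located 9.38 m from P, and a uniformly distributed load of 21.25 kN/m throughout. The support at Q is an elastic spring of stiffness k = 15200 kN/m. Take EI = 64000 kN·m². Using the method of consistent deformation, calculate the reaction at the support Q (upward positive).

R_Q = 137.1 kN

Choose R_Q as the redundant. The primary structure is the cantilever fixed at P.
Downward deflection at the released point Q due to the loads:
  point load 17.75 at a = 8.33: Pa²(3L − a)/(6EI) = 5988/EI
  point load 46 at a = 9.38: Pa²(3L − a)/(6EI) = 18968/EI
  UDL 21.25: wL⁴/(8EI) = 64850/EI
  δ_0 = 89806/EI
Tip deflection under a unit load at Q: L³/(3EI) = 651/EI.
With EI = 64000 kN·m²: δ_0 = 1.4032 m and δ_{QQ} = 0.010173 m/kN.
Compatibility — the spring shortens by R_Q/k under the reaction it provides: δ_0 − R_Q·δ_{QQ} = R_Q/k. With 1/k = 0.000066 m/kN, R_Q = δ_0 / (δ_{QQ} + 1/k) = 1.4032 / (0.010173 + 0.000066) = 137.1 kN.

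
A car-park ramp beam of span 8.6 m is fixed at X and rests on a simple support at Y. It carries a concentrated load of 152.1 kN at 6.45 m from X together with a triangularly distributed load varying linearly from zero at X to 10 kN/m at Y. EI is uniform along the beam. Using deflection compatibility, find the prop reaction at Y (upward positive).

Release the roller at Y. Primary structure: cantilever fixed at X.
Primary-structure tip deflection at Y by superposition:
  point load 152.1 at a = 6.45: Pa²(3L − a)/(6EI) = 20407/EI
  triangular load, peak 10 at the free end: 11w₀L⁴/(120EI) = 5014/EI
  δ_0 = 25421/EI
Tip deflection under a unit load at Y: L³/(3EI) = 212/EI.
Compatibility at Y: δ_0 − R_Y·δ_{YY} = 0, so R_Y = 25421/212 = 119.9 kN.

R_Y = 119.9 kN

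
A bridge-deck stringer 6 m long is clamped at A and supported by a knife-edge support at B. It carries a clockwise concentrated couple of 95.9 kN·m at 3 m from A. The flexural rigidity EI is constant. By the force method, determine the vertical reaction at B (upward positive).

R_B = 17.98 kN

Choose R_B as the redundant. The primary structure is the cantilever fixed at A.
Primary-structure tip deflection at B by superposition:
  clockwise couple 95.9 at a = 3: M₀a(2L − a)/(2EI) = 1295/EI
Tip deflection under a unit load at B: L³/(3EI) = 72/EI.
The prop prevents deflection at B: R_B = δ_0/δ_{BB} = 1295/72 = 17.98 kN.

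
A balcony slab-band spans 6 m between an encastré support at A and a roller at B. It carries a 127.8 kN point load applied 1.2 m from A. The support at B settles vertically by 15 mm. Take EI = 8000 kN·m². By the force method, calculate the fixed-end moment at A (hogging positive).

Remove the prop at B; the released (primary) structure is a cantilever built in at A.
Downward deflection at the released point B due to the loads:
  point load 127.8 at a = 1.2: Pa²(3L − a)/(6EI) = 515.3/EI
Flexibility coefficient — unit upward force at B: δ_{BB} = L³/(3EI) = 72/EI.
With EI = 8000 kN·m²: δ_0 = 0.064411 m and δ_{BB} = 0.009 m/kN.
Compatibility — the beam at B must follow the support down by 0.015 m: δ_0 − R_B·δ_{BB} = 0.015, so R_B = (0.064411 − 0.015)/0.009 = 5.49 kN.
Moment equilibrium about A: M_A = Σ(load moments about A) − R_B·L = 153.4 − 5.49×6 = 120.4 kN·m.

M_A = 120.4 kN·m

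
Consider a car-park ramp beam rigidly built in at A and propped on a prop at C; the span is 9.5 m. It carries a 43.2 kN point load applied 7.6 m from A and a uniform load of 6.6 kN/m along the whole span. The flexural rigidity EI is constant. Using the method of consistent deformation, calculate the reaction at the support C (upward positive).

Remove the prop at C; the released (primary) structure is a cantilever built in at A.
Primary-structure tip deflection at C by superposition:
  point load 43.2 at a = 7.6: Pa²(3L − a)/(6EI) = 8692/EI
  UDL 6.6: wL⁴/(8EI) = 6720/EI
  δ_0 = 15411/EI
Flexibility coefficient — unit upward force at C: δ_{CC} = L³/(3EI) = 285.8/EI.
The prop prevents deflection at C: R_C = δ_0/δ_{CC} = 15411/285.8 = 53.93 kN.

R_C = 53.93 kN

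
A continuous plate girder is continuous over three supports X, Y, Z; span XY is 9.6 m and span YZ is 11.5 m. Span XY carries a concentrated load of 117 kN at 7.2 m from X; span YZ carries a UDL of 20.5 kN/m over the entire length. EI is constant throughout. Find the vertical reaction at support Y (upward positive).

R_Y = 257 kN

Take M_Y as the redundant. Released structure: two simple spans XY and YZ with a hinge at Y.
End slopes at the hinge Y, treating each span as simply supported:
  span XY: point load 117 at a = 7.2: Pab(L + a)/(6LEI) = 589.7/EI
  span YZ: UDL 20.5: wL³/(24EI) = 1299/EI
  relative rotation θ_0 = (589.7 + 1299)/EI = 1889/EI
A unit hogging moment at Y produces rotation L₁/(3EI) + L₂/(3EI) = 7.033/EI.
Compatibility: M_Y·(L₁+L₂)/(3EI) = θ_0, giving M_Y = 268.5 kN·m (hogging).
Span XY, ΣM about X with M_Y applied at Y: R_Y^{XY}·9.6 = 842.4 + 268.5, so R_Y^{XY} = 115.7 kN and R_X = 117 − 115.7 = 1.277 kN.
Span YZ, ΣM about Z: R_Y^{YZ}·11.5 = 1356 + 268.5, so R_Y^{YZ} = 141.2 kN and R_Z = 235.8 − 141.2 = 94.52 kN.
R_Y = 115.7 + 141.2 = 257 kN.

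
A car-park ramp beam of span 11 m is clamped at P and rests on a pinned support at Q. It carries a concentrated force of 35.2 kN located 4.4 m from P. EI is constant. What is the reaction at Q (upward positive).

Take the reaction at Q as the redundant and release it; the primary structure is a cantilever fixed at P.
Downward deflection at the released point Q due to the loads:
  point load 35.2 at a = 4.4: Pa²(3L − a)/(6EI) = 3248/EI
Tip deflection under a unit load at Q: L³/(3EI) = 443.7/EI.
The prop prevents deflection at Q: R_Q = δ_0/δ_{QQ} = 3248/443.7 = 7.322 kN.

R_Q = 7.322 kN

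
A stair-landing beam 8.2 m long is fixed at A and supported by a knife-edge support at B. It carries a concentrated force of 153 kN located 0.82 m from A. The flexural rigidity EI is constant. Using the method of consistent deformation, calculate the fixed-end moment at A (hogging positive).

M_A = 107.3 kN·m

Release the roller at B. Primary structure: cantilever fixed at A.
Primary-structure tip deflection at B by superposition:
  point load 153 at a = 0.82: Pa²(3L − a)/(6EI) = 407.7/EI
Flexibility coefficient — unit upward force at B: δ_{BB} = L³/(3EI) = 183.8/EI.
Compatibility at B: δ_0 − R_B·δ_{BB} = 0, so R_B = 407.7/183.8 = 2.219 kN.
Moment equilibrium about A: M_A = Σ(load moments about A) − R_B·L = 125.5 − 2.219×8.2 = 107.3 kN·m.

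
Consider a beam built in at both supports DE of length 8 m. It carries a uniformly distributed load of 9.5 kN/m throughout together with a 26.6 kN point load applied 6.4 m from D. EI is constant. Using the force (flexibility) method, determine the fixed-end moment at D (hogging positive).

M_D = 57.48 kN·m

Release both end moments; the primary structure is a simply-supported span DE with redundants M_D and M_E.
Simple-span end rotations at D and E under the given loads:
  at D: UDL 9.5: wL³/(24EI) = 202.7/EI
  at E: UDL 9.5: wL³/(24EI) = 202.7/EI
  at D: point load 26.6 at a = 6.4: Pab(L + b)/(6LEI) = 54.48/EI
  at E: point load 26.6 at a = 6.4: Pab(L + a)/(6LEI) = 81.72/EI
  θ_D0 = 257.1/EI,  θ_E0 = 284.4/EI
Flexibility coefficients: a unit moment at one end gives L/(3EI) there and L/(6EI) at the far end, so f₁₁ = f₂₂ = 2.667/EI and f₁₂ = f₂₁ = 1.333/EI.
Compatibility — zero rotation at each built-in end:
  2.667 M_D + 1.333 M_E = 257.1
  1.333 M_D + 2.667 M_E = 284.4
Solving the pair gives M_D = 57.48 kN·m and M_E = 77.91 kN·m (hogging).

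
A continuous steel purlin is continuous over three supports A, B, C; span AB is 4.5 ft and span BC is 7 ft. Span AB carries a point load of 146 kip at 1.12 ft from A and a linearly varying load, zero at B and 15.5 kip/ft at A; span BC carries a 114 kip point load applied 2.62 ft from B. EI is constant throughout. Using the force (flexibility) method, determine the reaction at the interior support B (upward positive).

R_B = 166.6 kip

Insert a hinge at B; M_B is the redundant, and each span becomes simply supported.
Discontinuity in slope at B on the released structure — sum the simple-span end rotations:
  span AB: point load 146 at a = 1.12: Pab(L + a)/(6LEI) = 115/EI
  span AB: triangular load, peak 15.5: 7w₀L³/(360EI) = 27.46/EI
  span BC: point load 114 at a = 2.62: Pab(L + b)/(6LEI) = 354.5/EI
  relative rotation θ_0 = (142.5 + 354.5)/EI = 497/EI
A unit hogging moment at B produces rotation L₁/(3EI) + L₂/(3EI) = 3.833/EI.
Slope continuity at B: θ_0 = M_B·3.833/EI, so M_B = 497/3.833 = 129.6 kip·ft (hogging).
Span AB, ΣM about A with M_B applied at B: R_B^{AB}·4.5 = 215.8 + 129.6, so R_B^{AB} = 76.77 kip and R_A = 180.9 − 76.77 = 104.1 kip.
Span BC, ΣM about C: R_B^{BC}·7 = 499.3 + 129.6, so R_B^{BC} = 89.85 kip and R_C = 114 − 89.85 = 24.15 kip.
R_B = 76.77 + 89.85 = 166.6 kip.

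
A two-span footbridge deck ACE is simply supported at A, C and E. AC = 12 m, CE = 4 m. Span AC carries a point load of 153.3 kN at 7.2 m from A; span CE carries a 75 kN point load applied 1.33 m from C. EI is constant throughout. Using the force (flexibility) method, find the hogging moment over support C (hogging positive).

Release continuity at C by inserting a hinge; the redundant is the internal moment M_C. The primary structure is two simply-supported spans AC and CE.
End slopes at the hinge C, treating each span as simply supported:
  span AC: point load 153.3 at a = 7.2: Pab(L + a)/(6LEI) = 1413/EI
  span CE: point load 75 at a = 1.33: Pab(L + b)/(6LEI) = 74.02/EI
  relative rotation θ_0 = (1413 + 74.02)/EI = 1487/EI
A unit hogging moment at C produces rotation L₁/(3EI) + L₂/(3EI) = 5.333/EI.
Compatibility: M_C·(L₁+L₂)/(3EI) = θ_0, giving M_C = 278.8 kN·m (hogging).

M_C = 278.8 kN·m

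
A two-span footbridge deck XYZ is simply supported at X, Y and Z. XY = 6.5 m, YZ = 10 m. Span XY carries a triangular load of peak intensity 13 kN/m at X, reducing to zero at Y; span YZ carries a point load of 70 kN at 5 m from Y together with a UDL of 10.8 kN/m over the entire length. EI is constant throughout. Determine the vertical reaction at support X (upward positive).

Take M_Y as the redundant. Released structure: two simple spans XY and YZ with a hinge at Y.
Rotations at Y on the released spans (each span's end-slope, ×1/EI):
  span XY: triangular load, peak 13: 7w₀L³/(360EI) = 69.42/EI
  span YZ: point load 70 at a = 5: Pab(L + b)/(6LEI) = 437.5/EI
  span YZ: UDL 10.8: wL³/(24EI) = 450/EI
  relative rotation θ_0 = (69.42 + 887.5)/EI = 956.9/EI
A unit hogging moment at Y produces rotation L₁/(3EI) + L₂/(3EI) = 5.5/EI.
Compatibility: M_Y·(L₁+L₂)/(3EI) = θ_0, giving M_Y = 174 kN·m (hogging).
Span XY, ΣM about X with M_Y applied at Y: R_Y^{XY}·6.5 = 91.54 + 174, so R_Y^{XY} = 40.85 kN and R_X = 42.25 − 40.85 = 1.4 kN.

R_X = 1.4 kN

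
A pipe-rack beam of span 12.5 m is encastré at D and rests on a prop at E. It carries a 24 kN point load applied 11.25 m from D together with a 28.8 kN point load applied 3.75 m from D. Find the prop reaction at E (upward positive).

Remove the prop at E; the released (primary) structure is a cantilever built in at D.
Deflection at E on the released cantilever, summing each load's contribution:
  point load 24 at a = 11.25: Pa²(3L − a)/(6EI) = 13289/EI
  point load 28.8 at a = 3.75: Pa²(3L − a)/(6EI) = 2278/EI
  δ_0 = 15567/EI
Flexibility coefficient — unit upward force at E: δ_{EE} = L³/(3EI) = 651/EI.
Compatibility at E: δ_0 − R_E·δ_{EE} = 0, so R_E = 15567/651 = 23.91 kN.

R_E = 23.91 kN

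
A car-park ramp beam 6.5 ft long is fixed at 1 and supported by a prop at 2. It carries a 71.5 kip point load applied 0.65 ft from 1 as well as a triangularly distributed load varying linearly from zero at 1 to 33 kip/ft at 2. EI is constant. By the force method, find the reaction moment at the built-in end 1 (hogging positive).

Choose R_2 as the redundant. The primary structure is the cantilever fixed at 1.
Downward deflection at the released point 2 due to the loads:
  point load 71.5 at a = 0.65: Pa²(3L − a)/(6EI) = 94.91/EI
  triangular load, peak 33 at the free end: 11w₀L⁴/(120EI) = 5400/EI
  δ_0 = 5495/EI
Tip deflection under a unit load at 2: L³/(3EI) = 91.54/EI.
The prop prevents deflection at 2: R_2 = δ_0/δ_{22} = 5495/91.54 = 60.02 kip.
Moment equilibrium about 1: M_1 = Σ(load moments about 1) − R_2·L = 511.2 − 60.02×6.5 = 121.1 kip·ft.

M_1 = 121.1 kip·ft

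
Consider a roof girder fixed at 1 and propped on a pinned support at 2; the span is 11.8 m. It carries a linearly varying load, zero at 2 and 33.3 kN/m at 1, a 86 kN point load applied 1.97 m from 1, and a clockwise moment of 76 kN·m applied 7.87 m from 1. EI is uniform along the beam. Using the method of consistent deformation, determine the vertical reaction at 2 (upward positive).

Release the roller at 2. Primary structure: cantilever fixed at 1.
Deflection at 2 on the released cantilever, summing each load's contribution:
  triangular load, peak 33.3 at the fixed end: w₀L⁴/(30EI) = 21520/EI
  point load 86 at a = 1.97: Pa²(3L − a)/(6EI) = 1860/EI
  clockwise couple 76 at a = 7.87: M₀a(2L − a)/(2EI) = 4704/EI
  δ_0 = 28084/EI
Tip deflection under a unit load at 2: L³/(3EI) = 547.7/EI.
The prop prevents deflection at 2: R_2 = δ_0/δ_{22} = 28084/547.7 = 51.28 kN.

R_2 = 51.28 kN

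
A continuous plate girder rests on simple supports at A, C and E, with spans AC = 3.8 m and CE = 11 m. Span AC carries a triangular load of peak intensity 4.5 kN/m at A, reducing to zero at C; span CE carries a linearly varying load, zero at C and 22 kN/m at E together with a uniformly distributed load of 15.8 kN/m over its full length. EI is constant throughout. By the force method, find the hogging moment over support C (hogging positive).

M_C = 294 kN·m

Insert a hinge at C; M_C is the redundant, and each span becomes simply supported.
Rotations at C on the released spans (each span's end-slope, ×1/EI):
  span AC: triangular load, peak 4.5: 7w₀L³/(360EI) = 4.801/EI
  span CE: triangular load, peak 22: 7w₀L³/(360EI) = 569.4/EI
  span CE: UDL 15.8: wL³/(24EI) = 876.2/EI
  relative rotation θ_0 = (4.801 + 1446)/EI = 1450/EI
A unit hogging moment at C produces rotation L₁/(3EI) + L₂/(3EI) = 4.933/EI.
Slope continuity at C: θ_0 = M_C·4.933/EI, so M_C = 1450/4.933 = 294 kN·m (hogging).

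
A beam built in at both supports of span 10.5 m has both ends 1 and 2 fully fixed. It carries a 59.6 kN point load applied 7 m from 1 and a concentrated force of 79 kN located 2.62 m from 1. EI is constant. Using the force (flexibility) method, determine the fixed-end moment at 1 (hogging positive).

Take the two fixed-end moments M_1, M_2 as redundants; the released structure is the simple span 12.
On the primary (simply-supported) span, the end slopes from the loading are:
  at 1: point load 59.6 at a = 7: Pab(L + b)/(6LEI) = 324.5/EI
  at 2: point load 59.6 at a = 7: Pab(L + a)/(6LEI) = 405.6/EI
  at 1: point load 79 at a = 2.62: Pab(L + b)/(6LEI) = 475.8/EI
  at 2: point load 79 at a = 2.62: Pab(L + a)/(6LEI) = 339.7/EI
  θ_10 = 800.3/EI,  θ_20 = 745.3/EI
Flexibility coefficients: a unit moment at one end gives L/(3EI) there and L/(6EI) at the far end, so f₁₁ = f₂₂ = 3.5/EI and f₁₂ = f₂₁ = 1.75/EI.
Compatibility — zero rotation at each built-in end:
  3.5 M_1 + 1.75 M_2 = 800.3
  1.75 M_1 + 3.5 M_2 = 745.3
Solving the pair gives M_1 = 162.9 kN·m and M_2 = 131.5 kN·m (hogging).

M_1 = 162.9 kN·m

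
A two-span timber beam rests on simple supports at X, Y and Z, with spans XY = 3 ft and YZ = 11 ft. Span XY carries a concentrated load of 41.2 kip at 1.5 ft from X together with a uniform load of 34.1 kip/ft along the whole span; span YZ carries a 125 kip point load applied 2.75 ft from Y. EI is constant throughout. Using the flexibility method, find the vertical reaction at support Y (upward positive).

Insert a hinge at Y; M_Y is the redundant, and each span becomes simply supported.
Discontinuity in slope at Y on the released structure — sum the simple-span end rotations:
  span XY: point load 41.2 at a = 1.5: Pab(L + a)/(6LEI) = 23.18/EI
  span XY: UDL 34.1: wL³/(24EI) = 38.36/EI
  span YZ: point load 125 at a = 2.75: Pab(L + b)/(6LEI) = 827.1/EI
  relative rotation θ_0 = (61.54 + 827.1)/EI = 888.7/EI
A unit hogging moment at Y produces rotation L₁/(3EI) + L₂/(3EI) = 4.667/EI.
Slope continuity at Y: θ_0 = M_Y·4.667/EI, so M_Y = 888.7/4.667 = 190.4 kip·ft (hogging).
Span XY, ΣM about X with M_Y applied at Y: R_Y^{XY}·3 = 215.2 + 190.4, so R_Y^{XY} = 135.2 kip and R_X = 143.5 − 135.2 = 8.272 kip.
Span YZ, ΣM about Z: R_Y^{YZ}·11 = 1031 + 190.4, so R_Y^{YZ} = 111.1 kip and R_Z = 125 − 111.1 = 13.94 kip.
R_Y = 135.2 + 111.1 = 246.3 kip.

R_Y = 246.3 kip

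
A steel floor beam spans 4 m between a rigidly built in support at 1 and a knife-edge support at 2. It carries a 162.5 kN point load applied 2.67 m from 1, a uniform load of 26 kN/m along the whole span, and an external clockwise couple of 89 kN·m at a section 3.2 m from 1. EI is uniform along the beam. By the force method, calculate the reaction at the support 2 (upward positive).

Remove the prop at 2; the released (primary) structure is a cantilever built in at 1.
Downward deflection at the released point 2 due to the loads:
  point load 162.5 at a = 2.67: Pa²(3L − a)/(6EI) = 1801/EI
  UDL 26: wL⁴/(8EI) = 832/EI
  clockwise couple 89 at a = 3.2: M₀a(2L − a)/(2EI) = 683.5/EI
  δ_0 = 3317/EI
Flexibility coefficient — unit upward force at 2: δ_{22} = L³/(3EI) = 21.33/EI.
The prop prevents deflection at 2: R_2 = δ_0/δ_{22} = 3317/21.33 = 155.5 kN.

R_2 = 155.5 kN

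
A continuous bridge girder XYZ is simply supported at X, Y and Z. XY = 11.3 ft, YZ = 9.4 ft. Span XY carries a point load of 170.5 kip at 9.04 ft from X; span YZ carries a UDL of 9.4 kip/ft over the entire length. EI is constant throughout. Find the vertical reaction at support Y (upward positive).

Release continuity at Y by inserting a hinge; the redundant is the internal moment M_Y. The primary structure is two simply-supported spans XY and YZ.
Discontinuity in slope at Y on the released structure — sum the simple-span end rotations:
  span XY: point load 170.5 at a = 9.04: Pab(L + a)/(6LEI) = 1045/EI
  span YZ: UDL 9.4: wL³/(24EI) = 325.3/EI
  relative rotation θ_0 = (1045 + 325.3)/EI = 1370/EI
A unit hogging moment at Y produces rotation L₁/(3EI) + L₂/(3EI) = 6.9/EI.
Slope continuity at Y: θ_0 = M_Y·6.9/EI, so M_Y = 1370/6.9 = 198.6 kip·ft (hogging).
Span XY, ΣM about X with M_Y applied at Y: R_Y^{XY}·11.3 = 1541 + 198.6, so R_Y^{XY} = 154 kip and R_X = 170.5 − 154 = 16.52 kip.
Span YZ, ΣM about Z: R_Y^{YZ}·9.4 = 415.3 + 198.6, so R_Y^{YZ} = 65.31 kip and R_Z = 88.36 − 65.31 = 23.05 kip.
R_Y = 154 + 65.31 = 219.3 kip.

R_Y = 219.3 kip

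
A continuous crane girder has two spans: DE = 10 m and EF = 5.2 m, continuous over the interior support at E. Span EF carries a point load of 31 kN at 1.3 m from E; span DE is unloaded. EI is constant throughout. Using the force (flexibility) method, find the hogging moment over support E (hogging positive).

M_E = 9.048 kN·m

Release continuity at E by inserting a hinge; the redundant is the internal moment M_E. The primary structure is two simply-supported spans DE and EF.
Discontinuity in slope at E on the released structure — sum the simple-span end rotations:
  span EF: point load 31 at a = 1.3: Pab(L + b)/(6LEI) = 45.84/EI
  relative rotation θ_0 = (0 + 45.84)/EI = 45.84/EI
A unit hogging moment at E produces rotation L₁/(3EI) + L₂/(3EI) = 5.067/EI.
Slope continuity at E: θ_0 = M_E·5.067/EI, so M_E = 45.84/5.067 = 9.048 kN·m (hogging).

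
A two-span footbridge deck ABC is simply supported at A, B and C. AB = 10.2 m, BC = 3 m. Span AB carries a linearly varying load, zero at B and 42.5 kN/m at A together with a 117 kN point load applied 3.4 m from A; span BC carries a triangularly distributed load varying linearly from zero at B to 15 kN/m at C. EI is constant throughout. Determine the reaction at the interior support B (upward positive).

Insert a hinge at B; M_B is the redundant, and each span becomes simply supported.
Discontinuity in slope at B on the released structure — sum the simple-span end rotations:
  span AB: triangular load, peak 42.5: 7w₀L³/(360EI) = 877/EI
  span AB: point load 117 at a = 3.4: Pab(L + a)/(6LEI) = 601.1/EI
  span BC: triangular load, peak 15: 7w₀L³/(360EI) = 7.875/EI
  relative rotation θ_0 = (1478 + 7.875)/EI = 1486/EI
A unit hogging moment at B produces rotation L₁/(3EI) + L₂/(3EI) = 4.4/EI.
Slope continuity at B: θ_0 = M_B·4.4/EI, so M_B = 1486/4.4 = 337.7 kN·m (hogging).
Span AB, ΣM about A with M_B applied at B: R_B^{AB}·10.2 = 1135 + 337.7, so R_B^{AB} = 144.4 kN and R_A = 333.8 − 144.4 = 189.4 kN.
Span BC, ΣM about C: R_B^{BC}·3 = 22.5 + 337.7, so R_B^{BC} = 120.1 kN and R_C = 22.5 − 120.1 = -97.57 kN.
R_B = 144.4 + 120.1 = 264.4 kN.

R_B = 264.4 kN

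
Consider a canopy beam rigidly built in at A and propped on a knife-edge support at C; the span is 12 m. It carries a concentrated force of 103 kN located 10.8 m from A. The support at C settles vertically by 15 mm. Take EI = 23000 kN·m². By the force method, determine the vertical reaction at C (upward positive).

Release the roller at C. Primary structure: cantilever fixed at A.
Downward deflection at the released point C due to the loads:
  point load 103 at a = 10.8: Pa²(3L − a)/(6EI) = 50458/EI
Flexibility coefficient — unit upward force at C: δ_{CC} = L³/(3EI) = 576/EI.
With EI = 23000 kN·m²: δ_0 = 2.1938 m and δ_{CC} = 0.025043 m/kN.
Compatibility — the beam at C must follow the support down by 0.015 m: δ_0 − R_C·δ_{CC} = 0.015, so R_C = (2.1938 − 0.015)/0.025043 = 87 kN.

R_C = 87 kN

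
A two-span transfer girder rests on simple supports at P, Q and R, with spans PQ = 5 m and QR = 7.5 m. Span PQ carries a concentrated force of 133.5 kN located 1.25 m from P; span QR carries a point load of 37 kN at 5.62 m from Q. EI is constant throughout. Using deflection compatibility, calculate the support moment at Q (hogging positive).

Take M_Q as the redundant. Released structure: two simple spans PQ and QR with a hinge at Q.
End slopes at the hinge Q, treating each span as simply supported:
  span PQ: point load 133.5 at a = 1.25: Pab(L + a)/(6LEI) = 130.4/EI
  span QR: point load 37 at a = 5.62: Pab(L + b)/(6LEI) = 81.49/EI
  relative rotation θ_0 = (130.4 + 81.49)/EI = 211.9/EI
A unit hogging moment at Q produces rotation L₁/(3EI) + L₂/(3EI) = 4.167/EI.
Compatibility: M_Q·(L₁+L₂)/(3EI) = θ_0, giving M_Q = 50.85 kN·m (hogging).

M_Q = 50.85 kN·m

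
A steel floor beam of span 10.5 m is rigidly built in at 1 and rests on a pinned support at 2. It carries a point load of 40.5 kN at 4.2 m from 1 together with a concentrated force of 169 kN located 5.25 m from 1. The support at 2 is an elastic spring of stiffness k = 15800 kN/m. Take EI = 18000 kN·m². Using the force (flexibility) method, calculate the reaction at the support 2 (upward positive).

Take the reaction at 2 as the redundant and release it; the primary structure is a cantilever fixed at 1.
Free-end deflection of the primary structure under the applied loading (downward +):
  point load 40.5 at a = 4.2: Pa²(3L − a)/(6EI) = 3251/EI
  point load 169 at a = 5.25: Pa²(3L − a)/(6EI) = 20379/EI
  δ_0 = 23630/EI
Flexibility coefficient — unit upward force at 2: δ_{22} = L³/(3EI) = 385.9/EI.
With EI = 18000 kN·m²: δ_0 = 1.3128 m and δ_{22} = 0.021438 m/kN.
Compatibility — the spring shortens by R_2/k under the reaction it provides: δ_0 − R_2·δ_{22} = R_2/k. With 1/k = 0.000063 m/kN, R_2 = δ_0 / (δ_{22} + 1/k) = 1.3128 / (0.021438 + 0.000063) = 61.06 kN.

R_2 = 61.06 kN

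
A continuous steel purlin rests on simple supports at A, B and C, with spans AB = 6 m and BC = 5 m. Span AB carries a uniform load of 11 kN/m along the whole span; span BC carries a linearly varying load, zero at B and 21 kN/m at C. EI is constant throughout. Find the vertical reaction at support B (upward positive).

Insert a hinge at B; M_B is the redundant, and each span becomes simply supported.
Discontinuity in slope at B on the released structure — sum the simple-span end rotations:
  span AB: UDL 11: wL³/(24EI) = 99/EI
  span BC: triangular load, peak 21: 7w₀L³/(360EI) = 51.04/EI
  relative rotation θ_0 = (99 + 51.04)/EI = 150/EI
A unit hogging moment at B produces rotation L₁/(3EI) + L₂/(3EI) = 3.667/EI.
Slope continuity at B: θ_0 = M_B·3.667/EI, so M_B = 150/3.667 = 40.92 kN·m (hogging).
Span AB, ΣM about A with M_B applied at B: R_B^{AB}·6 = 198 + 40.92, so R_B^{AB} = 39.82 kN and R_A = 66 − 39.82 = 26.18 kN.
Span BC, ΣM about C: R_B^{BC}·5 = 87.5 + 40.92, so R_B^{BC} = 25.68 kN and R_C = 52.5 − 25.68 = 26.82 kN.
R_B = 39.82 + 25.68 = 65.5 kN.

R_B = 65.5 kN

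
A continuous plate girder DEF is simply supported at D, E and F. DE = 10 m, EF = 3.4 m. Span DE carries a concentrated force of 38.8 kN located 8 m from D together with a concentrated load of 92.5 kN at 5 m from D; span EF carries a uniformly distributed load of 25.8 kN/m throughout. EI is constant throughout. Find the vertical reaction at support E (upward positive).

R_E = 192.3 kN

Release continuity at E by inserting a hinge; the redundant is the internal moment M_E. The primary structure is two simply-supported spans DE and EF.
End slopes at the hinge E, treating each span as simply supported:
  span DE: point load 38.8 at a = 8: Pab(L + a)/(6LEI) = 186.2/EI
  span DE: point load 92.5 at a = 5: Pab(L + a)/(6LEI) = 578.1/EI
  span EF: UDL 25.8: wL³/(24EI) = 42.25/EI
  relative rotation θ_0 = (764.4 + 42.25)/EI = 806.6/EI
A unit hogging moment at E produces rotation L₁/(3EI) + L₂/(3EI) = 4.467/EI.
Compatibility: M_E·(L₁+L₂)/(3EI) = θ_0, giving M_E = 180.6 kN·m (hogging).
Span DE, ΣM about D with M_E applied at E: R_E^{DE}·10 = 772.9 + 180.6, so R_E^{DE} = 95.35 kN and R_D = 131.3 − 95.35 = 35.95 kN.
Span EF, ΣM about F: R_E^{EF}·3.4 = 149.1 + 180.6, so R_E^{EF} = 96.97 kN and R_F = 87.72 − 96.97 = -9.253 kN.
R_E = 95.35 + 96.97 = 192.3 kN.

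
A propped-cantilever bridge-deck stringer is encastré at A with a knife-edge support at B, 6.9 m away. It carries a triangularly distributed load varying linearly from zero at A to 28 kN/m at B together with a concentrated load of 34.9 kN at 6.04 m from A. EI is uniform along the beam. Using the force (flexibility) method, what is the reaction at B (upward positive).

R_B = 81.54 kN

Take the reaction at B as the redundant and release it; the primary structure is a cantilever fixed at A.
Primary-structure tip deflection at B by superposition:
  triangular load, peak 28 at the free end: 11w₀L⁴/(120EI) = 5818/EI
  point load 34.9 at a = 6.04: Pa²(3L − a)/(6EI) = 3111/EI
  δ_0 = 8929/EI
Tip deflection under a unit load at B: L³/(3EI) = 109.5/EI.
The prop prevents deflection at B: R_B = δ_0/δ_{BB} = 8929/109.5 = 81.54 kN.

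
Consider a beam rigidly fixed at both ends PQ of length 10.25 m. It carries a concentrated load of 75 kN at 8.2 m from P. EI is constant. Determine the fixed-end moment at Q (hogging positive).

M_Q = 98.4 kN·m

Take the two fixed-end moments M_P, M_Q as redundants; the released structure is the simple span PQ.
End rotations of the released simple span under the applied load (×1/EI):
  at P: point load 75 at a = 8.2: Pab(L + b)/(6LEI) = 252.2/EI
  at Q: point load 75 at a = 8.2: Pab(L + a)/(6LEI) = 378.2/EI
  θ_P0 = 252.2/EI,  θ_Q0 = 378.2/EI
Flexibility coefficients: a unit moment at one end gives L/(3EI) there and L/(6EI) at the far end, so f₁₁ = f₂₂ = 3.417/EI and f₁₂ = f₂₁ = 1.708/EI.
Compatibility — zero rotation at each built-in end:
  3.417 M_P + 1.708 M_Q = 252.2
  1.708 M_P + 3.417 M_Q = 378.2
Solving the pair gives M_P = 24.6 kN·m and M_Q = 98.4 kN·m (hogging).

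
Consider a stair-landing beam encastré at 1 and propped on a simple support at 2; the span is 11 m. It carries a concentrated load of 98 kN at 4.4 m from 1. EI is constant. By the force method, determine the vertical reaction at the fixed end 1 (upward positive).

R_1 = 77.62 kN

Release the roller at 2. Primary structure: cantilever fixed at 1.
Downward deflection at the released point 2 due to the loads:
  point load 98 at a = 4.4: Pa²(3L − a)/(6EI) = 9044/EI
Tip deflection under a unit load at 2: L³/(3EI) = 443.7/EI.
The prop prevents deflection at 2: R_2 = δ_0/δ_{22} = 9044/443.7 = 20.38 kN.
Vertical equilibrium: R_1 = ΣP − R_2 = 98 − 20.38 = 77.62 kN.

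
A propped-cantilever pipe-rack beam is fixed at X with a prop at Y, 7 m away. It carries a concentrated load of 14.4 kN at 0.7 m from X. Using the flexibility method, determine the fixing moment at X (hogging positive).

Take the reaction at Y as the redundant and release it; the primary structure is a cantilever fixed at X.
Deflection at Y on the released cantilever, summing each load's contribution:
  point load 14.4 at a = 0.7: Pa²(3L − a)/(6EI) = 23.87/EI
Flexibility coefficient — unit upward force at Y: δ_{YY} = L³/(3EI) = 114.3/EI.
Compatibility at Y: δ_0 − R_Y·δ_{YY} = 0, so R_Y = 23.87/114.3 = 0.2088 kN.
Moment equilibrium about X: M_X = Σ(load moments about X) − R_Y·L = 10.08 − 0.2088×7 = 8.618 kN·m.

M_X = 8.618 kN·m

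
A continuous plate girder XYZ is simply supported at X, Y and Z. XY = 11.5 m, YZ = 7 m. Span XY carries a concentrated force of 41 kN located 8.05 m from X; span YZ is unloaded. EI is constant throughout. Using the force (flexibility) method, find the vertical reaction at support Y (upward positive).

R_Y = 40.72 kN

Insert a hinge at Y; M_Y is the redundant, and each span becomes simply supported.
End slopes at the hinge Y, treating each span as simply supported:
  span XY: point load 41 at a = 8.05: Pab(L + a)/(6LEI) = 322.6/EI
  relative rotation θ_0 = (322.6 + 0)/EI = 322.6/EI
A unit hogging moment at Y produces rotation L₁/(3EI) + L₂/(3EI) = 6.167/EI.
Compatibility: M_Y·(L₁+L₂)/(3EI) = θ_0, giving M_Y = 52.32 kN·m (hogging).
Span XY, ΣM about X with M_Y applied at Y: R_Y^{XY}·11.5 = 330.1 + 52.32, so R_Y^{XY} = 33.25 kN and R_X = 41 − 33.25 = 7.751 kN.
Span YZ, ΣM about Z: R_Y^{YZ}·7 = 0 + 52.32, so R_Y^{YZ} = 7.474 kN and R_Z = 0 − 7.474 = -7.474 kN.
R_Y = 33.25 + 7.474 = 40.72 kN.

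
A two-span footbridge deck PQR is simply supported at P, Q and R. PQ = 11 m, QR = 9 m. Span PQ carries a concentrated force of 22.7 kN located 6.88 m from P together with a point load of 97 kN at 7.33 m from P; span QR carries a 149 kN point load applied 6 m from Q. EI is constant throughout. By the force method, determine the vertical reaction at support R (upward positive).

R_R = 74.42 kN

Release continuity at Q by inserting a hinge; the redundant is the internal moment M_Q. The primary structure is two simply-supported spans PQ and QR.
Rotations at Q on the released spans (each span's end-slope, ×1/EI):
  span PQ: point load 22.7 at a = 6.88: Pab(L + a)/(6LEI) = 174.3/EI
  span PQ: point load 97 at a = 7.33: Pab(L + a)/(6LEI) = 724.7/EI
  span QR: point load 149 at a = 6: Pab(L + b)/(6LEI) = 596/EI
  relative rotation θ_0 = (899 + 596)/EI = 1495/EI
A unit hogging moment at Q produces rotation L₁/(3EI) + L₂/(3EI) = 6.667/EI.
Slope continuity at Q: θ_0 = M_Q·6.667/EI, so M_Q = 1495/6.667 = 224.3 kN·m (hogging).
Span QR, ΣM about R: R_Q^{QR}·9 = 447 + 224.3, so R_Q^{QR} = 74.58 kN and R_R = 149 − 74.58 = 74.42 kN.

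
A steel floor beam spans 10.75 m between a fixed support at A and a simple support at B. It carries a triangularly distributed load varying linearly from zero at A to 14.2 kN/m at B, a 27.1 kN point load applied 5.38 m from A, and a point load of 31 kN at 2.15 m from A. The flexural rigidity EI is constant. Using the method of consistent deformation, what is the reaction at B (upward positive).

Remove the prop at B; the released (primary) structure is a cantilever built in at A.
Downward deflection at the released point B due to the loads:
  triangular load, peak 14.2 at the free end: 11w₀L⁴/(120EI) = 17383/EI
  point load 27.1 at a = 5.38: Pa²(3L − a)/(6EI) = 3513/EI
  point load 31 at a = 2.15: Pa²(3L − a)/(6EI) = 718.9/EI
  δ_0 = 21615/EI
Flexibility coefficient — unit upward force at B: δ_{BB} = L³/(3EI) = 414.1/EI.
Compatibility at B: δ_0 − R_B·δ_{BB} = 0, so R_B = 21615/414.1 = 52.2 kN.

R_B = 52.2 kN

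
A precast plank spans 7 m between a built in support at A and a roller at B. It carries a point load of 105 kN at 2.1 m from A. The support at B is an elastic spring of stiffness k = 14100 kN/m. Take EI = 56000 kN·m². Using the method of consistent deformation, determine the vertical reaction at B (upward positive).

R_B = 12.33 kN

Take the reaction at B as the redundant and release it; the primary structure is a cantilever fixed at A.
Deflection at B on the released cantilever, summing each load's contribution:
  point load 105 at a = 2.1: Pa²(3L − a)/(6EI) = 1459/EI
Tip deflection under a unit load at B: L³/(3EI) = 114.3/EI.
With EI = 56000 kN·m²: δ_0 = 0.026047 m and δ_{BB} = 0.002042 m/kN.
Compatibility — the spring shortens by R_B/k under the reaction it provides: δ_0 − R_B·δ_{BB} = R_B/k. With 1/k = 0.000071 m/kN, R_B = δ_0 / (δ_{BB} + 1/k) = 0.026047 / (0.002042 + 0.000071) = 12.33 kN.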